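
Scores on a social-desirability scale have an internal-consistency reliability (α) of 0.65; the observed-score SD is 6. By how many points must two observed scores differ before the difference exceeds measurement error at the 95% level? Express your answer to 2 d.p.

SEM = 6.000 × √(1 − 0.650) = 6.000 × √0.350 ≈ 6.000 × 0.592 ≈ 3.550
SE_diff = SEM × √2 ≈ 3.550 × 1.414 ≈ 5.020
Smallest detectable difference = 1.96×5.020 ≈ 9.839

9.84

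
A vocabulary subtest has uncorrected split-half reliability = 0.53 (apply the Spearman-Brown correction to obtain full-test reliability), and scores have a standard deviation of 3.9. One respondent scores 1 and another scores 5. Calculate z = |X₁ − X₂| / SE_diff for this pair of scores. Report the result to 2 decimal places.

Spearman-Brown: r = 2(0.53) / (1 + 0.53) = 1.060 / 1.530 ≈ 0.693
SEM = 3.900 × √(1 − 0.693) = 3.900 × √0.307 ≈ 3.900 × 0.554 ≈ 2.162
SE_diff = √2 × SEM ≈ 3.057
z = 4 / 3.057 ≈ 1.309

1.31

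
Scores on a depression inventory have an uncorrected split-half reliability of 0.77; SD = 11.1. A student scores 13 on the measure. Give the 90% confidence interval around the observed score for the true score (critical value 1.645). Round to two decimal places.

[6.42, 19.58]

Full-length reliability (Spearman-Brown) = 2(0.77)/(1+0.77) ≈ 0.8701
The standard error of measurement is 11.1000*√(1 − 0.8701) ≈ 11.1000*0.3605 ≈ 4.0013.
Half-width = 1.645*4.0013 ≈ 6.5821
90% CI: 13 ± 6.5821 = [6.4179, 19.5821]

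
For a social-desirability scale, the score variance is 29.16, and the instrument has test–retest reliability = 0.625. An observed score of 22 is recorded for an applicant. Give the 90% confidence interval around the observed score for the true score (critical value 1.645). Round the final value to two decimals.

σ = 29.16^(1/2) = 5.4000
SEM = 5.4000 * √(1 − 0.6250) = 5.4000 * √0.3750 ≃ 5.4000 * 0.6124 ≃ 3.3068
Margin = 1.645 * 3.3068 ≃ 5.4397
90% CI: 22 ± 5.4397 = [16.5603, 27.4397]

[16.56, 27.44]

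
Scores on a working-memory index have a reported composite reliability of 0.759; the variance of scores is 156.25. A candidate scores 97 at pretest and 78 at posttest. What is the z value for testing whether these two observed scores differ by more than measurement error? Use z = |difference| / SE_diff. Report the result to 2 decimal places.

σ = 156.25^(1/2) = 12.500
The standard error of measurement is 12.500*√(1 − 0.759) ≈ 12.500*0.491 ≈ 6.136.
SE_diff = SEM * √2 ≈ 6.136 * 1.414 ≈ 8.678
z = |97 − 78| / 8.678 = 19 / 8.678 ≈ 2.189

2.19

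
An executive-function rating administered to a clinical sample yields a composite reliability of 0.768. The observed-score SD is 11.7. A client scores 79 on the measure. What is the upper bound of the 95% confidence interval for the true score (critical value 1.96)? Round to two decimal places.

SEM = 11.700 * √(1 − 0.768) = 11.700 * √0.232 ≈ 11.700 * 0.482 ≈ 5.635
Margin = 1.96 * 5.635 ≈ 11.046
Upper bound: 79 + 11.046 = 90.046

90.05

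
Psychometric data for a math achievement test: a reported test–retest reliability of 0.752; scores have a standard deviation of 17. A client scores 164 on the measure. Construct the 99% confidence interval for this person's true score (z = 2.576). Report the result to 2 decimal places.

[142.19, 185.81]

SEM = 17.0000 · √(1 − 0.7520) = 17.0000 · √0.2480 ≈ 17.0000 · 0.4980 ≈ 8.4659
2.576 · SEM ≈ 21.8082
CI = 164 ± 21.8082 → [142.1918, 185.8082]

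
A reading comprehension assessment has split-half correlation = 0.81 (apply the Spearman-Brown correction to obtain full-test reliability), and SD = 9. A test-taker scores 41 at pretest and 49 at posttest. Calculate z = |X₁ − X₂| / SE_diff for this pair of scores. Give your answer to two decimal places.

1.94

Full-length reliability (Spearman-Brown) = 2(0.81)/(1+0.81) ≈ 0.89503
The standard error of measurement is 9.00000*√(1 − 0.89503) ≈ 9.00000*0.32399 ≈ 2.91595.
Standard error of the difference = 2.91595·√2 ≈ 4.12378
z = 8 / 4.12378 ≈ 1.93997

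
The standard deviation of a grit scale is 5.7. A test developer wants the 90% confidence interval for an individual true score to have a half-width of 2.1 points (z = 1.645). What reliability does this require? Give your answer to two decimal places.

0.95

SEM needed = half-width / z = 2.1/1.645 ≈ 1.2766
r = 1 − (SEM / SD)² = 1 − (1.2766 / 5.7)² ≈ 1 − 0.0502 ≈ 0.9498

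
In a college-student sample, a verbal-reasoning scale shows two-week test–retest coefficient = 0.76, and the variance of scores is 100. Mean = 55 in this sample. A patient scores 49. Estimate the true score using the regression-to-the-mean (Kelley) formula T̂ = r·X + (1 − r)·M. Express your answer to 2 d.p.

50.44

Estimated true score = 0.76000·49 + (1 − 0.76000)·55 ≈ 50.44000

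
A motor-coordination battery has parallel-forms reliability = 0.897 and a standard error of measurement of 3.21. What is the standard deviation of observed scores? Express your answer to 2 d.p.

SD = SEM / √(1 − r) = 3.21 / √0.1030 ≈ 3.21 / 0.3209 ≈ 10.0020

10.00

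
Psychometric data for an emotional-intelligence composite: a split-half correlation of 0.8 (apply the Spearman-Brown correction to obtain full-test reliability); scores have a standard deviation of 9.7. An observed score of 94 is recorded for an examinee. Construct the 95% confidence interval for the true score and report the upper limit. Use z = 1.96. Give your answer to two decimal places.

100.34

Full-length reliability (Spearman-Brown) = 2(0.8)/(1+0.8) ≃ 0.889
SEM = 9.700 · √(1 − 0.889) = 9.700 · √0.111 ≃ 9.700 · 0.333 ≃ 3.233
Half-width = 1.96·3.233 ≃ 6.337
Upper limit = 94 + 6.337 ≃ 100.337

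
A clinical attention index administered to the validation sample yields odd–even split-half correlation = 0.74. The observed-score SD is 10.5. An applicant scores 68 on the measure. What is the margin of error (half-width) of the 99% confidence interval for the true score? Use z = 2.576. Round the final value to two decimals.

10.46

r_full = 2·0.74 / (1 + 0.74) ≈ 0.8506
The standard error of measurement is 10.5000×√(1 − 0.8506) ≈ 10.5000×0.3866 ≈ 4.0588.
2.576 × SEM ≈ 10.4556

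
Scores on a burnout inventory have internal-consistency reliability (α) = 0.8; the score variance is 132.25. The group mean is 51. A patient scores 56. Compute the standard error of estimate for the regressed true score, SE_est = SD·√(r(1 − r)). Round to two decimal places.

SD = √132.25 = 11.500
SE_est = 11.500*√(0.800*0.200) ≈ 4.600

4.60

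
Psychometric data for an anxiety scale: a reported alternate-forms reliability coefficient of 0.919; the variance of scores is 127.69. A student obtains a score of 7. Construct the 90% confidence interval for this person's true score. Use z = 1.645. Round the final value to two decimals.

SD = √127.69 = 11.3000
SEM = 11.3000·√(1 − 0.9190) ≈ 3.2160
1.645 · SEM ≈ 5.2904
Interval: (1.7096, 12.2904)

[1.71, 12.29]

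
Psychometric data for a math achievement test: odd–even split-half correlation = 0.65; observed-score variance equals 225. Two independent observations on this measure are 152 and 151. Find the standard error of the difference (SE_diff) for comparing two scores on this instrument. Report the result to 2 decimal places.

9.77

SD = √225 ≈ 15.000
Full-length reliability (Spearman-Brown) = 2(0.65)/(1+0.65) ≈ 0.788
The standard error of measurement is 15.000*√(1 − 0.788) ≈ 15.000*0.461 ≈ 6.908.
SE_diff = √2 * SEM ≈ 9.770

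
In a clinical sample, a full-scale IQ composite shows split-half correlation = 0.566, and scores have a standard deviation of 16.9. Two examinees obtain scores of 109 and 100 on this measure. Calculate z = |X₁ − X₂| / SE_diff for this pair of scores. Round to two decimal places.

Spearman-Brown: r = 2(0.566) / (1 + 0.566) = 1.132 / 1.566 ≈ 0.723
SEM = 16.900 · √(1 − 0.723) = 16.900 · √0.277 ≈ 16.900 · 0.526 ≈ 8.897
SE_diff = SEM · √2 ≈ 8.897 · 1.414 ≈ 12.582
z = |109 − 100| / 12.582 = 9 / 12.582 ≈ 0.715

0.72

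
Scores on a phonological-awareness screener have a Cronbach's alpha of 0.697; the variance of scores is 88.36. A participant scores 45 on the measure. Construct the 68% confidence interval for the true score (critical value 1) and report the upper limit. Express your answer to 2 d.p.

50.17

σ = 88.36^(1/2) = 9.400
SEM = 9.400 · √(1 − 0.697) = 9.400 · √0.303 ≈ 9.400 · 0.550 ≈ 5.174
1 · SEM ≈ 5.174
Upper limit = 45 + 5.174 ≈ 50.174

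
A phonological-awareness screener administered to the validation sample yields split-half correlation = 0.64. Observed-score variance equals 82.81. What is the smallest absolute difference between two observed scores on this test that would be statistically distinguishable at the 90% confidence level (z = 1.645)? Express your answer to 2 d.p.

SD = √82.81 = 9.10000
Spearman-Brown: r = 2(0.64) / (1 + 0.64) = 1.28000 / 1.64000 ≈ 0.78049
SEM = 9.10000 · √(1 − 0.78049) = 9.10000 · √0.21951 ≈ 9.10000 · 0.46852 ≈ 4.26354
SE_diff = SEM · √2 ≈ 4.26354 · 1.41421 ≈ 6.02956
Minimum reliable difference = 1.645 · SE_diff ≈ 1.645 · 6.02956 ≈ 9.91863

9.92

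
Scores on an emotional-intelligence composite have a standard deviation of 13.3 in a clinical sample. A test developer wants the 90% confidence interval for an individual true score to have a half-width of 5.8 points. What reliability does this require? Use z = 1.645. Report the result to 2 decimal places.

SEM needed = half-width / z = 5.8/1.645 ≈ 3.526
r = 1 − (SEM / SD)² = 1 − (3.526 / 13.3)² ≈ 1 − 0.070 ≈ 0.930

0.93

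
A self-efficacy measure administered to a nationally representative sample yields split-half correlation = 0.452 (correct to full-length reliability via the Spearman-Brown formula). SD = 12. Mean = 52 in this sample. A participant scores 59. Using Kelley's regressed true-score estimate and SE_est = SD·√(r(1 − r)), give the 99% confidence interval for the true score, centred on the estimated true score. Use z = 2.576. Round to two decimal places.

[41.37, 71.34]

Spearman-Brown: r = 2(0.452) / (1 + 0.452) = 0.904 / 1.452 ≈ 0.623
T̂ = r·X + (1 − r)·M = 0.623×59 + 0.377×52 ≈ 36.733 + 19.625 ≈ 56.358
SE_est = 12.000·√[r(1 − r)] ≈ 5.817
99% CI: 56.358 ± 14.984 ≈ (41.374, 71.342)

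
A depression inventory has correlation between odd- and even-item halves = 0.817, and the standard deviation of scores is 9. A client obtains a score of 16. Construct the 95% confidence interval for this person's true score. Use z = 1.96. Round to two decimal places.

r_full = 2·0.817 / (1 + 0.817) ≃ 0.899
SEM = 9.000 × √(1 − 0.899) = 9.000 × √0.101 ≃ 9.000 × 0.317 ≃ 2.856
1.96 × SEM ≃ 5.598
95% CI: 16 ± 5.598 = [10.402, 21.598]

[10.40, 21.60]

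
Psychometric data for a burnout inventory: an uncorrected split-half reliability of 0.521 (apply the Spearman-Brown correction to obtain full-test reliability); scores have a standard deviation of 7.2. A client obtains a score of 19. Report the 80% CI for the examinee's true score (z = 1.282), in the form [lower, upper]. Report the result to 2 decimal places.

[13.82, 24.18]

Full-length reliability (Spearman-Brown) = 2(0.521)/(1+0.521) ≈ 0.6851
SEM = 7.2000 · √(1 − 0.6851) = 7.2000 · √0.3149 ≈ 7.2000 · 0.5612 ≈ 4.0405
Margin = 1.282 · 4.0405 ≈ 5.1799
80% CI: 19 ± 5.1799 = [13.8201, 24.1799]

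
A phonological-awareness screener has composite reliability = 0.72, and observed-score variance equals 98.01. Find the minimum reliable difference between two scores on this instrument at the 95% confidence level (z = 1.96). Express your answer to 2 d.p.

14.52

SD = √98.01 ≈ 9.9000
SEM = 9.9000 × √(1 − 0.7200) = 9.9000 × √0.2800 ≈ 9.9000 × 0.5292 ≈ 5.2386
SE_diff = √2 × SEM ≈ 7.4085
Minimum reliable difference = 1.96 × SE_diff ≈ 1.96 × 7.4085 ≈ 14.5206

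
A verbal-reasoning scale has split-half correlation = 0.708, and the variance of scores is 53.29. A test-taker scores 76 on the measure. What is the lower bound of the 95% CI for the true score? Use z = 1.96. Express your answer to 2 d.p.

70.08

SD = √53.29 = 7.300
r_full = 2·0.708 / (1 + 0.708) ≃ 0.829
SEM = 7.300 * √(1 − 0.829) = 7.300 * √0.171 ≃ 7.300 * 0.413 ≃ 3.018
Half-width = 1.96*3.018 ≃ 5.916
Lower bound: 76 − 5.916 = 70.084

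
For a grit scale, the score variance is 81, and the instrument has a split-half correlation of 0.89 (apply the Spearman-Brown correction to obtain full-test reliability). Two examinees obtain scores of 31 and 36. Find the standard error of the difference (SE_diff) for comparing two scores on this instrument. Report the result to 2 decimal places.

σ = 81^(1/2) = 9.00000
Spearman-Brown: r = 2(0.89) / (1 + 0.89) = 1.78000 / 1.89000 ≈ 0.94180
SEM = 9.00000 × √(1 − 0.94180) = 9.00000 × √0.05820 ≈ 9.00000 × 0.24125 ≈ 2.17124
SE_diff = SEM × √2 ≈ 2.17124 × 1.41421 ≈ 3.07060

3.07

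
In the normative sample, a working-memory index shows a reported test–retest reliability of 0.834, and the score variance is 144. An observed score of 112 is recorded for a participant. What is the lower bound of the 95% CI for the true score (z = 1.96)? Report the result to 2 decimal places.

102.42

SD = √144 = 12.0000
The standard error of measurement is 12.0000·√(1 − 0.8340) ≃ 12.0000·0.4074 ≃ 4.8892.
Half-width = 1.96·4.8892 ≃ 9.5828
Lower limit = 112 − 9.5828 ≃ 102.4172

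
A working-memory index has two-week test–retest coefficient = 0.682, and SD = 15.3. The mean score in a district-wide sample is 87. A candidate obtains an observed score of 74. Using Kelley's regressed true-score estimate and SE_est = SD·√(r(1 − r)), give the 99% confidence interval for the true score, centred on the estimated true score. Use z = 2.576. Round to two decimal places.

T̂ = 0.6820(74) + 0.3180(87) ≈ 78.1340
SE_est = SD × √(r(1 − r)) = 15.3000 × √0.2169 ≈ 15.3000 × 0.4657 ≈ 7.1252
CI = 78.1340 ± 2.576 × 7.1252 → [59.7795, 96.4885]

[59.78, 96.49]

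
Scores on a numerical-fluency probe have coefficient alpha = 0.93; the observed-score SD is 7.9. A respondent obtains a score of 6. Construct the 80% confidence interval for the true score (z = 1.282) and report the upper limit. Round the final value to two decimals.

8.68

The standard error of measurement is 7.9000·√(1 − 0.9300) ≈ 7.9000·0.2646 ≈ 2.0901.
1.282 · SEM ≈ 2.6796
Upper limit = 6 + 2.6796 ≈ 8.6796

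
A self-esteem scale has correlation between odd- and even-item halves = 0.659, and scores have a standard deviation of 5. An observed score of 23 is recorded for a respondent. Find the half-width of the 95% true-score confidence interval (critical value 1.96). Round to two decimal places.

Spearman-Brown: r = 2(0.659) / (1 + 0.659) = 1.31800 / 1.65900 ≈ 0.79445
The standard error of measurement is 5.00000*√(1 − 0.79445) ≈ 5.00000*0.45337 ≈ 2.26686.
Margin = 1.96 * 2.26686 ≈ 4.44304

4.44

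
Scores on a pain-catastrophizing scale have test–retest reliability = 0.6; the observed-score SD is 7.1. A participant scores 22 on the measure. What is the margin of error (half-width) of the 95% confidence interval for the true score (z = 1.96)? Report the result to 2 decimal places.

8.80

SEM = 7.10000 × √(1 − 0.60000) = 7.10000 × √0.40000 ≃ 7.10000 × 0.63246 ≃ 4.49043
Half-width = 1.96×4.49043 ≃ 8.80125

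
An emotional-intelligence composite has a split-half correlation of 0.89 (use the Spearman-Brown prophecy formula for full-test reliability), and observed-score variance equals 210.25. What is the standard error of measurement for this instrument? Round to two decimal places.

3.50

SD = √210.25 ≈ 14.5000
Full-length reliability (Spearman-Brown) = 2(0.89)/(1+0.89) ≈ 0.9418
SEM = 14.5000 · √(1 − 0.9418) = 14.5000 · √0.0582 ≈ 14.5000 · 0.2412 ≈ 3.4981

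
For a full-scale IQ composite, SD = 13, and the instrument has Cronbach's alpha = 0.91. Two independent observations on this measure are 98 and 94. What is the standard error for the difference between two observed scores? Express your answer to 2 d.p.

The standard error of measurement is 13.0000×√(1 − 0.9100) ≈ 13.0000×0.3000 ≈ 3.9000.
Standard error of the difference = 3.9000·√2 ≈ 5.5154

5.52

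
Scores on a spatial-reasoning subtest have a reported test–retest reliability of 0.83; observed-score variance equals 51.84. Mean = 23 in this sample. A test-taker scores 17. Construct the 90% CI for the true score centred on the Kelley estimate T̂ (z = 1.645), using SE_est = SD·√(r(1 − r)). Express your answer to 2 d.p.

[13.57, 22.47]

SD = √51.84 = 7.20000
Estimated true score = 0.83000×17 + (1 − 0.83000)×23 ≈ 18.02000
SE_est = SD × √(r(1 − r)) = 7.20000 × √0.14110 ≈ 7.20000 × 0.37563 ≈ 2.70456
90% CI: 18.02000 ± 4.44899 ≈ (13.57101, 22.46899)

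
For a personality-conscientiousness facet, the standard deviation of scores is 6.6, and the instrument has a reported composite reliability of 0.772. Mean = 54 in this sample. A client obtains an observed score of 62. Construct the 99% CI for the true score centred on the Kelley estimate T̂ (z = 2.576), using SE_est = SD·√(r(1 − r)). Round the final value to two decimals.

[53.04, 67.31]

T̂ = r·X + (1 − r)·M = 0.772*62 + 0.228*54 = 47.864 + 12.312 ≃ 60.176
SE_est = SD * √(r(1 − r)) = 6.600 * √0.176 ≃ 6.600 * 0.420 ≃ 2.769
CI = 60.176 ± 2.576 * 2.769 → [53.043, 67.309]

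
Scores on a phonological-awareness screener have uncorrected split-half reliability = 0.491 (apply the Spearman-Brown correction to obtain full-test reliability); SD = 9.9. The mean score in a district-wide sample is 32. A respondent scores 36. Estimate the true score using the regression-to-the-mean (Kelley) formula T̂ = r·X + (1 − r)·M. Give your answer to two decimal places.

34.63

Spearman-Brown: r = 2(0.491) / (1 + 0.491) = 0.9820 / 1.4910 ≈ 0.6586
T̂ = 0.6586(36) + 0.3414(32) ≈ 34.6345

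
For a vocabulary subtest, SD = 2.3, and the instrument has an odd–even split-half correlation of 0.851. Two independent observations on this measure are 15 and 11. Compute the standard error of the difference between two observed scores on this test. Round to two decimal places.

0.92

Spearman-Brown: r = 2(0.851) / (1 + 0.851) = 1.7020 / 1.8510 ≈ 0.9195
SEM = 2.3000 · √(1 − 0.9195) = 2.3000 · √0.0805 ≈ 2.3000 · 0.2837 ≈ 0.6526
SE_diff = SEM · √2 ≈ 0.6526 · 1.4142 ≈ 0.9229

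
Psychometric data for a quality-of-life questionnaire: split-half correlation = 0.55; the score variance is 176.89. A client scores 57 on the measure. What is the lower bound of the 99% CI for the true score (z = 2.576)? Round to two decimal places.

38.54

σ = 176.89^(1/2) = 13.30000
Full-length reliability (Spearman-Brown) = 2(0.55)/(1+0.55) ≈ 0.70968
The standard error of measurement is 13.30000×√(1 − 0.70968) ≈ 13.30000×0.53882 ≈ 7.16625.
2.576 × SEM ≈ 18.46026
Lower bound: 57 − 18.46026 = 38.53974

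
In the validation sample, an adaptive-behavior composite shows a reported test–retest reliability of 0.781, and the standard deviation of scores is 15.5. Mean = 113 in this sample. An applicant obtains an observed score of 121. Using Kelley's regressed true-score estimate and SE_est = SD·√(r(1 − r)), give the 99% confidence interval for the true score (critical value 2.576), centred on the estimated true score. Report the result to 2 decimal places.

[102.74, 135.76]

T̂ = r·X + (1 − r)·M = 0.781×121 + 0.219×113 = 94.501 + 24.747 ≃ 119.248
SE_est = SD × √(r(1 − r)) = 15.500 × √0.171 ≃ 15.500 × 0.414 ≃ 6.410
99% CI: 119.248 ± 16.513 ≃ (102.735, 135.761)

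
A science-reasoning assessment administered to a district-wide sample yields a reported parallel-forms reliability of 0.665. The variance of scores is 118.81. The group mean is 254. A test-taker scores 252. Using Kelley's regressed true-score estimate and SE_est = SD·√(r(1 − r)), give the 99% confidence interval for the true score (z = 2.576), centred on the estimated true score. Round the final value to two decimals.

SD = √118.81 ≈ 10.900
T̂ = r·X + (1 − r)·M = 0.665*252 + 0.335*254 = 167.580 + 85.090 ≈ 252.670
SE_est = SD * √(r(1 − r)) = 10.900 * √0.223 ≈ 10.900 * 0.472 ≈ 5.145
CI = 252.670 ± 2.576 * 5.145 → [239.417, 265.923]

[239.42, 265.92]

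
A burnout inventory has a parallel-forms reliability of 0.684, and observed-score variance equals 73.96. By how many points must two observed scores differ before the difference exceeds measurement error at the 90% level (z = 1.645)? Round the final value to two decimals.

SD = √73.96 = 8.6000
SEM = 8.6000*√(1 − 0.6840) ≈ 4.8344
SE_diff = SEM * √2 ≈ 4.8344 * 1.4142 ≈ 6.8369
Smallest detectable difference = 1.645*6.8369 ≈ 11.2466

11.25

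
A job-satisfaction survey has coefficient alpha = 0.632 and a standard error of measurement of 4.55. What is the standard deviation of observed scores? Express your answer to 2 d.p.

7.50

SD = SEM / √(1 − r) = 4.55 / √0.3680 ≈ 4.55 / 0.6066 ≈ 7.5005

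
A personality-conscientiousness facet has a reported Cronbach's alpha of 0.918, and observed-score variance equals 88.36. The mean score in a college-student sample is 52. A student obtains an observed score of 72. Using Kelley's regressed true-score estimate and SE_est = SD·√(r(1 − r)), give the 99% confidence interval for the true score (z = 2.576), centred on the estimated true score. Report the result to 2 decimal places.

SD = √88.36 = 9.400
Estimated true score = 0.918*72 + (1 − 0.918)*52 ≈ 70.360
SE_est = 9.400·√[r(1 − r)] ≈ 2.579
99% CI: 70.360 ± 6.644 ≈ (63.716, 77.004)

[63.72, 77.00]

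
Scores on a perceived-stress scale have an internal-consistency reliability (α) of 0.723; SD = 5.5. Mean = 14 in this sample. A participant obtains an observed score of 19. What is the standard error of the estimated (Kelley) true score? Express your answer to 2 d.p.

2.46

SE_est = 5.50000·√[r(1 − r)] ≃ 2.46134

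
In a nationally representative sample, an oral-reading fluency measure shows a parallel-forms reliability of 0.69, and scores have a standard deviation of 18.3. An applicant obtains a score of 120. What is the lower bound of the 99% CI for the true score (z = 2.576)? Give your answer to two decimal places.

SEM = 18.300 · √(1 − 0.690) = 18.300 · √0.310 ≈ 18.300 · 0.557 ≈ 10.189
Half-width = 2.576·10.189 ≈ 26.247
Lower bound: 120 − 26.247 = 93.753

93.75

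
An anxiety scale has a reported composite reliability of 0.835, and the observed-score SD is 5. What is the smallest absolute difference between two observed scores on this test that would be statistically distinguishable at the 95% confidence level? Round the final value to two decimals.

SEM = 5.00000*√(1 − 0.83500) ≈ 2.03101
SE_diff = SEM * √2 ≈ 2.03101 * 1.41421 ≈ 2.87228
Smallest detectable difference = 1.96*2.87228 ≈ 5.62967

5.63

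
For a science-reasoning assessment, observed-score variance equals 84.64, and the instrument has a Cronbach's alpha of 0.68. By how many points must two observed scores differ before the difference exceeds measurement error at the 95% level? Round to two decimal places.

SD = √84.64 = 9.2000
SEM = 9.2000 * √(1 − 0.6800) = 9.2000 * √0.3200 ≃ 9.2000 * 0.5657 ≃ 5.2043
SE_diff = √2 * SEM ≃ 7.3600
Minimum reliable difference = 1.96 * SE_diff ≃ 1.96 * 7.3600 ≃ 14.4256

14.43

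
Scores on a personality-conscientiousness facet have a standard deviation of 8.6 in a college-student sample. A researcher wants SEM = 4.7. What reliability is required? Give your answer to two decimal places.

0.70

Required reliability = 1 − (SEM/SD)² = 1 − 0.299 ≈ 0.701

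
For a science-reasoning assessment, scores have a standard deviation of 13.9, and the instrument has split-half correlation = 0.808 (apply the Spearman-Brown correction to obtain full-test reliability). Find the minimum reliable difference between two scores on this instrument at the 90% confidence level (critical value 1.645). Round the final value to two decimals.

r_full = 2·0.808 / (1 + 0.808) ≈ 0.8938
SEM = 13.9000*√(1 − 0.8938) ≈ 4.5297
SE_diff = SEM * √2 ≈ 4.5297 * 1.4142 ≈ 6.4059
Smallest detectable difference = 1.645*6.4059 ≈ 10.5377

10.54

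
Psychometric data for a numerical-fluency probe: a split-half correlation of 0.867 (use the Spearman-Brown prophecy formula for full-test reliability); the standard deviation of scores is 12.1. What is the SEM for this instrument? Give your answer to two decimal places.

3.23

Full-length reliability (Spearman-Brown) = 2(0.867)/(1+0.867) ≈ 0.929
SEM = 12.100 × √(1 − 0.929) = 12.100 × √0.071 ≈ 12.100 × 0.267 ≈ 3.230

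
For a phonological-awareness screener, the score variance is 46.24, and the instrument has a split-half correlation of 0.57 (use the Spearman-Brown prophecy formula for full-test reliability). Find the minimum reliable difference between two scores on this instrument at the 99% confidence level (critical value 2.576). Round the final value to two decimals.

SD = √46.24 = 6.8000
Full-length reliability (Spearman-Brown) = 2(0.57)/(1+0.57) ≈ 0.7261
SEM = 6.8000 · √(1 − 0.7261) = 6.8000 · √0.2739 ≈ 6.8000 · 0.5233 ≈ 3.5587
SE_diff = SEM · √2 ≈ 3.5587 · 1.4142 ≈ 5.0328
Smallest detectable difference = 2.576·5.0328 ≈ 12.9645

12.96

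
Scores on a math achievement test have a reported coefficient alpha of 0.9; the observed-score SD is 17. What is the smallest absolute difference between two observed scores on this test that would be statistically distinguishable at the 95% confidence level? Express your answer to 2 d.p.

14.90

SEM = 17.000 × √(1 − 0.900) = 17.000 × √0.100 ≈ 17.000 × 0.316 ≈ 5.376
Standard error of the difference = 5.376·√2 ≈ 7.603
Minimum reliable difference = 1.96 × SE_diff ≈ 1.96 × 7.603 ≈ 14.901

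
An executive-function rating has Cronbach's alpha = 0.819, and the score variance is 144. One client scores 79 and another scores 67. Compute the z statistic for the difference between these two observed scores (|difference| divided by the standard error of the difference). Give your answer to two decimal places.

σ = 144^(1/2) = 12.00000
The standard error of measurement is 12.00000*√(1 − 0.81900) ≃ 12.00000*0.42544 ≃ 5.10529.
SE_diff = √2 * SEM ≃ 7.21997
z = |79 − 67| / 7.21997 = 12 / 7.21997 ≃ 1.66206

1.66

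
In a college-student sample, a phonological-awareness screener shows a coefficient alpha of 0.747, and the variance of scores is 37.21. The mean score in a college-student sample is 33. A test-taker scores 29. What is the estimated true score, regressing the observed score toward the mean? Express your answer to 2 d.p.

Estimated true score = 0.747×29 + (1 − 0.747)×33 ≃ 30.012

30.01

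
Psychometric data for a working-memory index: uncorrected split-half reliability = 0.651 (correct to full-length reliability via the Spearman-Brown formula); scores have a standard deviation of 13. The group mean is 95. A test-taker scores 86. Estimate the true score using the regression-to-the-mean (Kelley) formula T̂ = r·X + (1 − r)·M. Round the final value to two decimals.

Spearman-Brown: r = 2(0.651) / (1 + 0.651) = 1.302 / 1.651 ≈ 0.789
T̂ = r·X + (1 − r)·M = 0.789*86 + 0.211*95 ≈ 67.821 + 20.082 ≈ 87.902

87.90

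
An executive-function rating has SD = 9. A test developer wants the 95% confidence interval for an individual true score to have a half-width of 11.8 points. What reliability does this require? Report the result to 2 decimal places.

0.55

SEM needed = half-width / z = 11.8/1.96 ≈ 6.0204
Required reliability = 1 − (SEM/SD)² = 1 − 0.4475 ≈ 0.5525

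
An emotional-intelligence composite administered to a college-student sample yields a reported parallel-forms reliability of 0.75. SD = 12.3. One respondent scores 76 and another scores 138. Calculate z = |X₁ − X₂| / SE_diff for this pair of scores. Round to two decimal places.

7.13

SEM = 12.300 · √(1 − 0.750) = 12.300 · √0.250 ≈ 12.300 · 0.500 ≈ 6.150
SE_diff = SEM · √2 ≈ 6.150 · 1.414 ≈ 8.697
z = |76 − 138| / 8.697 = 62 / 8.697 ≈ 7.129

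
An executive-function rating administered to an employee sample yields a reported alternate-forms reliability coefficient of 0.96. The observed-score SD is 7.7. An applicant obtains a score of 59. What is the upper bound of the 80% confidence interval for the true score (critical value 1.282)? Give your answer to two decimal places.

SEM = 7.70000 · √(1 − 0.96000) = 7.70000 · √0.04000 ≈ 7.70000 · 0.20000 ≈ 1.54000
1.282 · SEM ≈ 1.97428
Upper limit = 59 + 1.97428 ≈ 60.97428

60.97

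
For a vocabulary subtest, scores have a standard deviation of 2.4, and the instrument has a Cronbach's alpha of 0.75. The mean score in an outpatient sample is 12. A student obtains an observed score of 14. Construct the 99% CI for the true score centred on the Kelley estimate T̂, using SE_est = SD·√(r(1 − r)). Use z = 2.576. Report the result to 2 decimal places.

[10.82, 16.18]

Estimated true score = 0.750×14 + (1 − 0.750)×12 ≈ 13.500
SE_est = SD × √(r(1 − r)) = 2.400 × √0.188 ≈ 2.400 × 0.433 ≈ 1.039
CI = 13.500 ± 2.576 × 1.039 → [10.823, 16.177]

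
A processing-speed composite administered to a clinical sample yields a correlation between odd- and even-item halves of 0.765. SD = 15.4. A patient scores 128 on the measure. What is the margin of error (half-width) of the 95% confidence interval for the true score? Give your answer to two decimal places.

11.01

Spearman-Brown: r = 2(0.765) / (1 + 0.765) = 1.53000 / 1.76500 ≃ 0.86686
SEM = 15.40000 · √(1 − 0.86686) = 15.40000 · √0.13314 ≃ 15.40000 · 0.36489 ≃ 5.61930
Half-width = 1.96·5.61930 ≃ 11.01383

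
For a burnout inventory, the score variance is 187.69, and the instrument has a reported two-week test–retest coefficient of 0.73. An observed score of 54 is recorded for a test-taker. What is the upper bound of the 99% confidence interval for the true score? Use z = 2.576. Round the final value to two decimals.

σ = 187.69^(1/2) = 13.7000
SEM = 13.7000 * √(1 − 0.7300) = 13.7000 * √0.2700 ≃ 13.7000 * 0.5196 ≃ 7.1187
2.576 * SEM ≃ 18.3378
Upper bound: 54 + 18.3378 = 72.3378

72.34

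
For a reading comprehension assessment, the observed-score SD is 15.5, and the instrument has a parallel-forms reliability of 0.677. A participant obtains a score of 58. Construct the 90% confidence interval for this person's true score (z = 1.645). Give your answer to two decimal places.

[43.51, 72.49]

SEM = 15.5000 × √(1 − 0.6770) = 15.5000 × √0.3230 ≈ 15.5000 × 0.5683 ≈ 8.8091
Margin = 1.645 × 8.8091 ≈ 14.4910
90% CI: 58 ± 14.4910 = [43.5090, 72.4910]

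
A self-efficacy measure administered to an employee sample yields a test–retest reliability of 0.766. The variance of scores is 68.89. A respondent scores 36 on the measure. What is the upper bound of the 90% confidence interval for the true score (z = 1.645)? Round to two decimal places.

SD = √68.89 ≈ 8.3000
SEM = 8.3000*√(1 − 0.7660) ≈ 4.0150
Half-width = 1.645*4.0150 ≈ 6.6047
Upper bound: 36 + 6.6047 = 42.6047

42.60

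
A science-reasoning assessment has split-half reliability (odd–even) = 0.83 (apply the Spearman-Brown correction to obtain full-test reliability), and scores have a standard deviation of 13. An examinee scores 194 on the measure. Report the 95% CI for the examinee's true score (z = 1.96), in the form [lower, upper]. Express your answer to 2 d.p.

[186.23, 201.77]

r_full = 2·0.83 / (1 + 0.83) ≈ 0.907
SEM = 13.000×√(1 − 0.907) ≈ 3.962
Half-width = 1.96×3.962 ≈ 7.766
95% CI: 194 ± 7.766 = [186.234, 201.766]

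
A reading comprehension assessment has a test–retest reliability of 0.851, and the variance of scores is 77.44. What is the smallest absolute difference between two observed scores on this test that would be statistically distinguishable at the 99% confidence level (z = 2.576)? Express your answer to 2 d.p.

12.37

SD = √77.44 = 8.80000
SEM = 8.80000 * √(1 − 0.85100) = 8.80000 * √0.14900 ≃ 8.80000 * 0.38601 ≃ 3.39685
SE_diff = √2 * SEM ≃ 4.80387
Minimum reliable difference = 2.576 * SE_diff ≃ 2.576 * 4.80387 ≃ 12.37476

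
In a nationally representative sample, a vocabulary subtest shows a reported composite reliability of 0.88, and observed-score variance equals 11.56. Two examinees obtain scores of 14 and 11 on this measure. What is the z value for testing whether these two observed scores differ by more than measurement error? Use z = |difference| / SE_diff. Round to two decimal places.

1.80

SD = √11.56 = 3.4000
SEM = 3.4000 * √(1 − 0.8800) = 3.4000 * √0.1200 ≈ 3.4000 * 0.3464 ≈ 1.1778
SE_diff = √2 * SEM ≈ 1.6657
z = |14 − 11| / 1.6657 = 3 / 1.6657 ≈ 1.8011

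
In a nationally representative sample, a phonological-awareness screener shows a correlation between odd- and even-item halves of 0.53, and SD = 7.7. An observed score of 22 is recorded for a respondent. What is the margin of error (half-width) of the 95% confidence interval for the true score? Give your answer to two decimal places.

8.36

r_full = 2·0.53 / (1 + 0.53) ≈ 0.69281
SEM = 7.70000×√(1 − 0.69281) ≈ 4.26770
Half-width = 1.96×4.26770 ≈ 8.36469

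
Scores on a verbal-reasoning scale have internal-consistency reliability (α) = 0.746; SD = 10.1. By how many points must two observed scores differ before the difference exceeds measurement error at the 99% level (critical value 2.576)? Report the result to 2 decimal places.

SEM = 10.1000·√(1 − 0.7460) ≈ 5.0902
Standard error of the difference = 5.0902·√2 ≈ 7.1987
Smallest detectable difference = 2.576·7.1987 ≈ 18.5438

18.54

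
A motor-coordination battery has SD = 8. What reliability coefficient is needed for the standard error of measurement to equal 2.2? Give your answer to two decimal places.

0.92

r = 1 − (2.2000/8)² ≈ 1 − 0.0756 ≈ 0.9244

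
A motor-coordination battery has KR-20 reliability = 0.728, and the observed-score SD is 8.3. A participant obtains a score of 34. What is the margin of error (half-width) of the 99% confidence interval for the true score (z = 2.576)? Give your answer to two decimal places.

The standard error of measurement is 8.30000×√(1 − 0.72800) ≈ 8.30000×0.52154 ≈ 4.32875.
2.576 × SEM ≈ 11.15086

11.15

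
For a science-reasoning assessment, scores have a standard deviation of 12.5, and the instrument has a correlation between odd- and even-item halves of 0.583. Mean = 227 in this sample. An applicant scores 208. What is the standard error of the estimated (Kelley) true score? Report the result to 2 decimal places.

5.51

Full-length reliability (Spearman-Brown) = 2(0.583)/(1+0.583) ≃ 0.7366
SE_est = SD · √(r(1 − r)) = 12.5000 · √0.1940 ≃ 12.5000 · 0.4405 ≃ 5.5061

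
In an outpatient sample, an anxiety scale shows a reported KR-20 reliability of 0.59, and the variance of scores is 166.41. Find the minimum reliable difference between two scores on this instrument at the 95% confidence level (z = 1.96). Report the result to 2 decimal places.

22.90

σ = 166.41^(1/2) = 12.9000
SEM = 12.9000 * √(1 − 0.5900) = 12.9000 * √0.4100 ≃ 12.9000 * 0.6403 ≃ 8.2600
SE_diff = √2 * SEM ≃ 11.6814
Smallest detectable difference = 1.96*11.6814 ≃ 22.8956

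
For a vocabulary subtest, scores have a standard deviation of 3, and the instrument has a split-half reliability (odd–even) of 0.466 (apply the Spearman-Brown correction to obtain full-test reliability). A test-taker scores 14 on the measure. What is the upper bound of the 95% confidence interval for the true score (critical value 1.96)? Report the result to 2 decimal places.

17.55

r_full = 2·0.466 / (1 + 0.466) ≈ 0.636
SEM = 3.000 · √(1 − 0.636) = 3.000 · √0.364 ≈ 3.000 · 0.604 ≈ 1.811
1.96 · SEM ≈ 3.549
Upper limit = 14 + 3.549 ≈ 17.549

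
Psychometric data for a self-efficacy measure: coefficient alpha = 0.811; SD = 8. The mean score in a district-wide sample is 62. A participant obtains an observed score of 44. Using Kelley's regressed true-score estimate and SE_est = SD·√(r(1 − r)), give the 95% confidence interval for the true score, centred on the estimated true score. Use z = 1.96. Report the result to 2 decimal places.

[41.26, 53.54]

T̂ = 0.8110(44) + 0.1890(62) ≃ 47.4020
SE_est = SD · √(r(1 − r)) = 8.0000 · √0.1533 ≃ 8.0000 · 0.3915 ≃ 3.1321
95% CI: 47.4020 ± 6.1389 ≃ (41.2631, 53.5409)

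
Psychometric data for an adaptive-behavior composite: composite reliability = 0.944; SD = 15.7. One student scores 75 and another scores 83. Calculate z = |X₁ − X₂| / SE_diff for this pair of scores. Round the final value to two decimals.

SEM = 15.7000×√(1 − 0.9440) ≈ 3.7153
SE_diff = √2 × SEM ≈ 5.2542
z = |75 − 83| / 5.2542 = 8 / 5.2542 ≈ 1.5226

1.52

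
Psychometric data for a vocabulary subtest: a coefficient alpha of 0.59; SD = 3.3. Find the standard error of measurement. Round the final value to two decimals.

2.11

SEM = 3.300*√(1 − 0.590) ≈ 2.113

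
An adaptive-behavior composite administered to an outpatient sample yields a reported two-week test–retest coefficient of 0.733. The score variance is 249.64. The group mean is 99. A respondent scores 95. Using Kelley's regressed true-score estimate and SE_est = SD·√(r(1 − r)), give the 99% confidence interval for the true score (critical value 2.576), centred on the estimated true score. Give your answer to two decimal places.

[78.06, 114.07]

σ = 249.64^(1/2) = 15.800
T̂ = r·X + (1 − r)·M = 0.733×95 + 0.267×99 = 69.635 + 26.433 ≈ 96.068
SE_est = 15.800·√[r(1 − r)] ≈ 6.990
CI = 96.068 ± 2.576 × 6.990 → [78.062, 114.074]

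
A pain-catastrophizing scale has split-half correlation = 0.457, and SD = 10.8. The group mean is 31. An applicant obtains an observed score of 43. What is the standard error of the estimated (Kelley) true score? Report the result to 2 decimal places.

5.22

Spearman-Brown: r = 2(0.457) / (1 + 0.457) = 0.91400 / 1.45700 ≃ 0.62732
SE_est = SD × √(r(1 − r)) = 10.80000 × √0.23379 ≃ 10.80000 × 0.48352 ≃ 5.22200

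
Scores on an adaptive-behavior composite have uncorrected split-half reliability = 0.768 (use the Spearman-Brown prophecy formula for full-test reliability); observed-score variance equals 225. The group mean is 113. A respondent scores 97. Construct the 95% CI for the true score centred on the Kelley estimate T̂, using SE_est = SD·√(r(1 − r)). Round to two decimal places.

[89.17, 109.03]

σ = 225^(1/2) = 15.0000
r_full = 2·0.768 / (1 + 0.768) ≃ 0.8688
Estimated true score = 0.8688×97 + (1 − 0.8688)×113 ≃ 99.0995
SE_est = SD × √(r(1 − r)) = 15.0000 × √0.1140 ≃ 15.0000 × 0.3376 ≃ 5.0646
CI = 99.0995 ± 1.96 × 5.0646 → [89.1729, 109.0262]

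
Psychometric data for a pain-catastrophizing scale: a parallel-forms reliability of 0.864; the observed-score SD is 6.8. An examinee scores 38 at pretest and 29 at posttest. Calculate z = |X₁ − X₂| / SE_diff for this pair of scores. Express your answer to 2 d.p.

2.54

The standard error of measurement is 6.8000·√(1 − 0.8640) ≃ 6.8000·0.3688 ≃ 2.5077.
SE_diff = √2 · SEM ≃ 3.5464
z = 9 / 3.5464 ≃ 2.5378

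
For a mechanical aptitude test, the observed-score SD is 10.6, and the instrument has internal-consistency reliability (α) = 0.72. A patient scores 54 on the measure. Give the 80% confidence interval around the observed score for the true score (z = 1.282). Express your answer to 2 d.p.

The standard error of measurement is 10.600·√(1 − 0.720) ≃ 10.600·0.529 ≃ 5.609.
Margin = 1.282 · 5.609 ≃ 7.191
Interval: (46.809, 61.191)

[46.81, 61.19]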